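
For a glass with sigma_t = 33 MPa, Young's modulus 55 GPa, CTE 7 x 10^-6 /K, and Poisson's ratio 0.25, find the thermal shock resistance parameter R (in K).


Thermal shock resistance: R = sigma * (1 - nu) / (E * alpha)
  Numerator = 33 * (1 - 0.25) = 24.75
  Denominator = 55 * 1000 * (7 x 10^-6) = 0.385
  R = 24.75 / 0.385 = 64.3 K

64.3 K


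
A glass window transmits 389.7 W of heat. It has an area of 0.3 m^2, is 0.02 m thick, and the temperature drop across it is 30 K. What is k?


Fourier's law rearranged: k = Q * t / (A * dT)
  Numerator = 389.7 * 0.02 = 7.794
  Denominator = 0.3 * 30 = 9.0
  k = 7.794 / 9.0 = 0.866 W/mK

0.866 W/mK


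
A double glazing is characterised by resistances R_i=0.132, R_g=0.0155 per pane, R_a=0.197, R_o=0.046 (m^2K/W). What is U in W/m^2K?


Total thermal resistance (series):
  R_total = R_in + R_glass + R_air + R_glass + R_out
  R_total = 0.132 + 0.0155 + 0.197 + 0.0155 + 0.046 = 0.406 m^2K/W
U-value = 1 / R_total = 1 / 0.406 = 2.463 W/m^2K

2.463 W/m^2K


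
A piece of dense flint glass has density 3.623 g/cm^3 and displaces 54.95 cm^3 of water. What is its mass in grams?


Rearrange rho = m / V:
  m = rho * V
  m = 3.623 * 54.95 = 199.084 g

199.084 g


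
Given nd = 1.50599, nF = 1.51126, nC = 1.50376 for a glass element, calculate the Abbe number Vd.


Abbe number formula: Vd = (nd - 1) / (nF - nC)
  nd - 1 = 1.50599 - 1 = 0.50599
  nF - nC = 1.51126 - 1.50376 = 0.0075
  Vd = 0.50599 / 0.0075 = 67.47

67.47


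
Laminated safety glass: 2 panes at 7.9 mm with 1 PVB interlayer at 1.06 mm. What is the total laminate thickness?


Total thickness = glass contribution + PVB contribution
  Glass: 2 * 7.9 = 15.8 mm
  PVB: 1 * 1.06 = 1.06 mm
  Total = 15.8 + 1.06 = 16.86 mm

16.86 mm


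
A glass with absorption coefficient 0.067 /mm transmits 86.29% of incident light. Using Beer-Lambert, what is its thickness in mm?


Rearrange T = exp(-alpha * thickness):
  thickness = -ln(T) / alpha
  T = 86.29/100 = 0.8629
  ln(T) = -0.14746
  -ln(T) = 0.14746
  thickness = 0.14746 / 0.067 = 2.2 mm

2.2 mm


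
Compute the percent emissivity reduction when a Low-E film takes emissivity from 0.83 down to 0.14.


Percentage reduction = (1 - coated/uncoated) * 100
  Ratio = 0.14 / 0.83 = 0.1687
  Reduction = (1 - 0.1687) * 100 = 83.1%

83.1%


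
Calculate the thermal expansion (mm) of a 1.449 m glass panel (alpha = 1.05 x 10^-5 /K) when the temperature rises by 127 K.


Thermal expansion formula: dL = alpha * L0 * dT
  dL = (1.05 x 10^-5) * 1.449 * 127 = 0.00193224 m
Convert to mm: 0.00193224 * 1000 = 1.9322 mm

1.9322 mm


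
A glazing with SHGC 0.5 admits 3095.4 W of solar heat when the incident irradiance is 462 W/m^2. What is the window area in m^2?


Rearrange Q = Area * SHGC * Irradiance:
  Area = Q / (SHGC * Irradiance)
  Area = 3095.4 / (0.5 * 462) = 13.4 m^2

13.4 m^2


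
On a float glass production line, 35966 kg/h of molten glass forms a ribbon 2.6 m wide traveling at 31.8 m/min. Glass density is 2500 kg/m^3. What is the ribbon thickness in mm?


Ribbon cross-section from mass balance:
  Volume rate = throughput / density = 35966 / 2500 = 14.3864 m^3/h
  thickness = volume rate / (speed * 60 * width), i.e.
  thickness = throughput / (60 * speed * width * density) * 1000
  thickness = 35966 / (60 * 31.8 * 2.6 * 2500) * 1000 = 2.9 mm

2.9 mm


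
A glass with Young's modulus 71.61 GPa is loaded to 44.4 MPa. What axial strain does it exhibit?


Rearrange E = sigma / epsilon:
  epsilon = sigma / E
  E (MPa) = 71.61 * 1000 = 71610
  epsilon = 44.4 / 71610 = 0.00062

0.00062


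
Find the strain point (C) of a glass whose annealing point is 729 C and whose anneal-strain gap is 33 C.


Strain point = annealing point - difference:
  T_strain = 729 - 33 = 696 C

696 C


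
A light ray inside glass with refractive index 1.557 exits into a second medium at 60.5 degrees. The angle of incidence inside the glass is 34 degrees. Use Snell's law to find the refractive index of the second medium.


Apply Snell's law: n1 * sin(theta1) = n2 * sin(theta2)
  n2 = n1 * sin(theta1) / sin(theta2)
  sin(34) = 0.559193
  sin(60.5) = 0.870356
  n2 = 1.557 * 0.559193 / 0.870356 = 1.0004

1.0004


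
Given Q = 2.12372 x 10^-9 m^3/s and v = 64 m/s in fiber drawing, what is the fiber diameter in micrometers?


Cross-sectional area from continuity:
  A = Q / v = 2.12372 x 10^-9 / 64 = 3.318313 x 10^-11 m^2
Diameter from circular cross-section:
  d = sqrt(4A / pi) * 10^6 (m -> um)
  d = sqrt(4 * 3.318313 x 10^-11 / pi) * 10^6 = 6.5 um

6.5 um


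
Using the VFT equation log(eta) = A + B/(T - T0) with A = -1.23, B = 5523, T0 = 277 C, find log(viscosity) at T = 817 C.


VFT equation: log(eta) = A + B / (T - T0)
  T - T0 = 817 - 277 = 540
  B / (T - T0) = 5523 / 540 = 10.228
  log(eta) = -1.23 + 10.228 = 8.998

8.998


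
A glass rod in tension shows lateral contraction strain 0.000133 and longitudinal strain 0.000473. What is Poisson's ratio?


Poisson's ratio: nu = lateral strain / axial strain
  nu = 0.000133 / 0.000473 = 0.2812

0.2812


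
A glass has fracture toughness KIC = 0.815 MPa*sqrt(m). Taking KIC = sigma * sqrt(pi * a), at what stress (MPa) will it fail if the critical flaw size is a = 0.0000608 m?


Rearrange KIC = sigma * sqrt(pi * a):
  sigma = KIC / sqrt(pi * a)
  sqrt(pi * 0.0000608) = 0.013821
  sigma = 0.815 / 0.013821 = 58.97 MPa

58.97 MPa


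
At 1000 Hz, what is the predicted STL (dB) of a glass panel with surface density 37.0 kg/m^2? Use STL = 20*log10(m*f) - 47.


Mass law: STL = 20 * log10(m * f) - 47
  m * f = 37.0 * 1000 = 37000
  log10(37000) = 4.5682
  STL = 20 * 4.5682 - 47 = 91.364 - 47 = 44.4 dB

44.4 dB


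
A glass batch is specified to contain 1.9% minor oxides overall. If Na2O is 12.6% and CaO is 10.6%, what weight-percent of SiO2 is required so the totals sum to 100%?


Known pieces sum to 100%:
  SiO2 = 100 - (others + Na2O + CaO)
  SiO2 = 100 - (1.9 + 12.6 + 10.6) = 74.9%

74.9%


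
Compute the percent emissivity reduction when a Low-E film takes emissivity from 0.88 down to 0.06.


Percentage reduction = (1 - coated/uncoated) * 100
  Ratio = 0.06 / 0.88 = 0.0682
  Reduction = (1 - 0.0682) * 100 = 93.2%

93.2%


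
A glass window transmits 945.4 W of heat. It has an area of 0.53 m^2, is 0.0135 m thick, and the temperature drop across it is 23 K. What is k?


Fourier's law rearranged: k = Q * t / (A * dT)
  Numerator = 945.4 * 0.0135 = 12.7629
  Denominator = 0.53 * 23 = 12.19
  k = 12.7629 / 12.19 = 1.047 W/mK

1.047 W/mK


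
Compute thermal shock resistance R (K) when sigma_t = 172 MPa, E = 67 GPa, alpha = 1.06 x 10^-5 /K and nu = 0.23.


Thermal shock resistance: R = sigma * (1 - nu) / (E * alpha)
  Numerator = 172 * (1 - 0.23) = 132.44
  Denominator = 67 * 1000 * (1.06 x 10^-5) = 0.7102
  R = 132.44 / 0.7102 = 186.5 K

186.5 K


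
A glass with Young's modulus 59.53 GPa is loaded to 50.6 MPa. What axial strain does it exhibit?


Rearrange E = sigma / epsilon:
  epsilon = sigma / E
  E (MPa) = 59.53 * 1000 = 59530
  epsilon = 50.6 / 59530 = 0.00085

0.00085


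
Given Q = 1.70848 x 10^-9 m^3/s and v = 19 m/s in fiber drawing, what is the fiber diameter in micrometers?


Cross-sectional area from continuity:
  A = Q / v = 1.70848 x 10^-9 / 19 = 8.992 x 10^-11 m^2
Diameter from circular cross-section:
  d = sqrt(4A / pi) * 10^6 (m -> um)
  d = sqrt(4 * 8.992 x 10^-11 / pi) * 10^6 = 10.7 um

10.7 um


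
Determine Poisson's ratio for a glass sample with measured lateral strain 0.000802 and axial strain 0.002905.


Poisson's ratio: nu = lateral strain / axial strain
  nu = 0.000802 / 0.002905 = 0.2761

0.2761


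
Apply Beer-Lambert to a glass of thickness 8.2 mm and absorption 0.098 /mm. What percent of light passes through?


Beer-Lambert law: T = exp(-alpha * thickness)
  exponent = -0.098 * 8.2 = -0.8036
  T = exp(-0.8036) = 0.4477
  Percentage = 0.4477 * 100 = 44.77%

44.77%


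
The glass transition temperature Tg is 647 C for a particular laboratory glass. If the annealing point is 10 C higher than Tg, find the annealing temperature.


The annealing temperature is Tg plus the offset:
  T_anneal = 647 + 10 = 657 C

657 C


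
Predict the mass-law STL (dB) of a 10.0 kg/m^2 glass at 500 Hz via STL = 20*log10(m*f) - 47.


Mass law: STL = 20 * log10(m * f) - 47
  m * f = 10.0 * 500 = 5000
  log10(5000) = 3.69897
  STL = 20 * 3.69897 - 47 = 73.9794 - 47 = 27.0 dB

27.0 dB


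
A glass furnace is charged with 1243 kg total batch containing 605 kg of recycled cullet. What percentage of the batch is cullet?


Cullet ratio = (cullet mass / total batch mass) * 100
  Ratio = 605 / 1243 * 100 = 48.67%

48.67%


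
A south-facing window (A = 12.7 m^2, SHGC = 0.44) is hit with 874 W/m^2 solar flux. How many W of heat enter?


Solar heat gain: Q = Area * SHGC * Irradiance
  Q = 12.7 * 0.44 * 874 = 4883.9 W

4883.9 W


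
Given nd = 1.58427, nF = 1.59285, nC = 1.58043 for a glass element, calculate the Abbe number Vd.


Abbe number formula: Vd = (nd - 1) / (nF - nC)
  nd - 1 = 1.58427 - 1 = 0.58427
  nF - nC = 1.59285 - 1.58043 = 0.01242
  Vd = 0.58427 / 0.01242 = 47.04

47.04


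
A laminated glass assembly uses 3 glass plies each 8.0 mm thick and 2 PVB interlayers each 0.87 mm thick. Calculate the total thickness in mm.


Total thickness = glass contribution + PVB contribution
  Glass: 3 * 8.0 = 24.0 mm
  PVB: 2 * 0.87 = 1.74 mm
  Total = 24.0 + 1.74 = 25.74 mm

25.74 mm


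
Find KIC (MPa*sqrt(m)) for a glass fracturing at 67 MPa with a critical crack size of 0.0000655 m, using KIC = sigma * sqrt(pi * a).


Fracture toughness: KIC = sigma * sqrt(pi * a)
  pi * a = pi * 0.0000655 = 0.000205774
  sqrt(pi * a) = 0.014345
  KIC = 67 * 0.014345 = 0.961 MPa*sqrt(m)

0.961 MPa*sqrt(m)


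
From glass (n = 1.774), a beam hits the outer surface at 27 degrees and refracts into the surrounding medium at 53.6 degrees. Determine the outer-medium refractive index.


Apply Snell's law: n1 * sin(theta1) = n2 * sin(theta2)
  n2 = n1 * sin(theta1) / sin(theta2)
  sin(27) = 0.45399
  sin(53.6) = 0.804894
  n2 = 1.774 * 0.45399 / 0.804894 = 1.0006

1.0006


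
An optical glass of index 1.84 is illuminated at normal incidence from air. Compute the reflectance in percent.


Fresnel reflectance at normal incidence:
  R = ((n - 1)/(n + 1))^2
  (n - 1)/(n + 1) = (1.84 - 1)/(1.84 + 1) = 0.295775
  R = 0.295775^2 = 0.0874829
  R(%) = 0.0874829 * 100 = 8.748%

8.748%


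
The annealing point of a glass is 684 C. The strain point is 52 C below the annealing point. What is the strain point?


Strain point = annealing point - difference:
  T_strain = 684 - 52 = 632 C

632 C


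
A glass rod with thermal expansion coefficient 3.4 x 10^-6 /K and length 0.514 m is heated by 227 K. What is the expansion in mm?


Thermal expansion formula: dL = alpha * L0 * dT
  dL = (3.4 x 10^-6) * 0.514 * 227 = 0.00039671 m
Convert to mm: 0.00039671 * 1000 = 0.3967 mm

0.3967 mm


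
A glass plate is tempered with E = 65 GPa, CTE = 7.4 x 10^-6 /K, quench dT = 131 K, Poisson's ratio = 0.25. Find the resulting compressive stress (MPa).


Tempering stress: sigma = E * alpha * dT / (1 - nu)
  E (MPa) = 65 * 1000 = 65000
  Numerator = 65000 * (7.4 x 10^-6) * 131 = 63.011
  Denominator = 1 - 0.25 = 0.75
  sigma = 63.011 / 0.75 = 84.0 MPa

84.0 MPa


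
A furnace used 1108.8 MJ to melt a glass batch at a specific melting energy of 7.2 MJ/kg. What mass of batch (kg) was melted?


Rearrange E = m * s for m:
  m = E / s
  m = 1108.8 / 7.2 = 154.0 kg

154.0 kg


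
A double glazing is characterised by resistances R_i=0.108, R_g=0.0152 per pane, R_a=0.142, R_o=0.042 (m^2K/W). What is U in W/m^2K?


Total thermal resistance (series):
  R_total = R_in + R_glass + R_air + R_glass + R_out
  R_total = 0.108 + 0.0152 + 0.142 + 0.0152 + 0.042 = 0.3224 m^2K/W
U-value = 1 / R_total = 1 / 0.3224 = 3.102 W/m^2K

3.102 W/m^2K


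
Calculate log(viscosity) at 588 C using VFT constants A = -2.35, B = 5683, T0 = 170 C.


VFT equation: log(eta) = A + B / (T - T0)
  T - T0 = 588 - 170 = 418
  B / (T - T0) = 5683 / 418 = 13.596
  log(eta) = -2.35 + 13.596 = 11.246

11.246


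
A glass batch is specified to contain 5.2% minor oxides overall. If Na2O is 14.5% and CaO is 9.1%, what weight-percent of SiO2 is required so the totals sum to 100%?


Known pieces sum to 100%:
  SiO2 = 100 - (others + Na2O + CaO)
  SiO2 = 100 - (5.2 + 14.5 + 9.1) = 71.2%

71.2%


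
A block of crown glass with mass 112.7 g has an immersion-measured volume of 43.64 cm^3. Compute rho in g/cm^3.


Use the definition of density:
  rho = mass / volume
  rho = 112.7 / 43.64 = 2.582 g/cm^3

2.582 g/cm^3


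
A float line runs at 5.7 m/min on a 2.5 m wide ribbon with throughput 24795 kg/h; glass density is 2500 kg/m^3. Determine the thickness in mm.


Ribbon cross-section from mass balance:
  Volume rate = throughput / density = 24795 / 2500 = 9.918 m^3/h
  thickness = volume rate / (speed * 60 * width), i.e.
  thickness = throughput / (60 * speed * width * density) * 1000
  thickness = 24795 / (60 * 5.7 * 2.5 * 2500) * 1000 = 11.6 mm

11.6 mm


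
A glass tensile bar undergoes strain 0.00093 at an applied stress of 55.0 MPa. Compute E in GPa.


Young's modulus: E = stress / strain
  E = 55.0 MPa / 0.00093 = 59139.78 MPa
Convert to GPa: 59139.78 / 1000 = 59.14 GPa

59.14 GPa


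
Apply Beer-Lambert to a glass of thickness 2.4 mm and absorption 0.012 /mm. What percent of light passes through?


Beer-Lambert law: T = exp(-alpha * thickness)
  exponent = -0.012 * 2.4 = -0.0288
  T = exp(-0.0288) = 0.9716
  Percentage = 0.9716 * 100 = 97.16%

97.16%


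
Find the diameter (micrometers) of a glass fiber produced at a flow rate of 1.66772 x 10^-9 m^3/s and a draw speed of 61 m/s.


Cross-sectional area from continuity:
  A = Q / v = 1.66772 x 10^-9 / 61 = 2.733967 x 10^-11 m^2
Diameter from circular cross-section:
  d = sqrt(4A / pi) * 10^6 (m -> um)
  d = sqrt(4 * 2.733967 x 10^-11 / pi) * 10^6 = 5.9 um

5.9 um


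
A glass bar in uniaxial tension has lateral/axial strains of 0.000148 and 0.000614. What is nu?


Poisson's ratio: nu = lateral strain / axial strain
  nu = 0.000148 / 0.000614 = 0.241

0.241


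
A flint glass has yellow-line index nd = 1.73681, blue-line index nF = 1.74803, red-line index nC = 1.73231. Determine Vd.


Abbe number formula: Vd = (nd - 1) / (nF - nC)
  nd - 1 = 1.73681 - 1 = 0.73681
  nF - nC = 1.74803 - 1.73231 = 0.01572
  Vd = 0.73681 / 0.01572 = 46.87

46.87


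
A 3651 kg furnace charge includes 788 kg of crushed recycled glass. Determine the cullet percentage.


Cullet ratio = (cullet mass / total batch mass) * 100
  Ratio = 788 / 3651 * 100 = 21.58%

21.58%


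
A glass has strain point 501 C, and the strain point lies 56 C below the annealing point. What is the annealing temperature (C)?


T_anneal = T_strain + gap:
  T_anneal = 501 + 56 = 557 C

557 C


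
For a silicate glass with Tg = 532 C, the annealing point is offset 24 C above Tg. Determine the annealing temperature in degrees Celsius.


The annealing temperature is Tg plus the offset:
  T_anneal = 532 + 24 = 556 C

556 C


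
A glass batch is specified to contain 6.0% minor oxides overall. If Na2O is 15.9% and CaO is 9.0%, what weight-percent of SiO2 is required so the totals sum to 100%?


Known pieces sum to 100%:
  SiO2 = 100 - (others + Na2O + CaO)
  SiO2 = 100 - (6.0 + 15.9 + 9.0) = 69.1%

69.1%


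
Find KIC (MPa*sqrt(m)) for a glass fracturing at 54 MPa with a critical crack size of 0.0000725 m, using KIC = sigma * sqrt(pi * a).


Fracture toughness: KIC = sigma * sqrt(pi * a)
  pi * a = pi * 0.0000725 = 0.000227765
  sqrt(pi * a) = 0.015092
  KIC = 54 * 0.015092 = 0.815 MPa*sqrt(m)

0.815 MPa*sqrt(m)


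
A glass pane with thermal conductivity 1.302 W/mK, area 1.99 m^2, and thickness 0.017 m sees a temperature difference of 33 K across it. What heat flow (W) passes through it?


Fourier's law: Q = k * A * dT / t
  Q = 1.302 * 1.99 * 33 / 0.017
  Q = 85.50234 / 0.017 = 5029.5 W

5029.5 W


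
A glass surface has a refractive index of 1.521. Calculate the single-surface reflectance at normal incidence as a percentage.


Fresnel reflectance at normal incidence:
  R = ((n - 1)/(n + 1))^2
  (n - 1)/(n + 1) = (1.521 - 1)/(1.521 + 1) = 0.206664
  R = 0.206664^2 = 0.04271
  R(%) = 0.04271 * 100 = 4.271%

4.271%


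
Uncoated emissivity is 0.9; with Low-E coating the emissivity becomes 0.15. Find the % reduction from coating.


Percentage reduction = (1 - coated/uncoated) * 100
  Ratio = 0.15 / 0.9 = 0.1667
  Reduction = (1 - 0.1667) * 100 = 83.3%

83.3%


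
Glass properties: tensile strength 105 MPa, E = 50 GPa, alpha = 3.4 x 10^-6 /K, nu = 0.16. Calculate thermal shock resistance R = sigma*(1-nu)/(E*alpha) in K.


Thermal shock resistance: R = sigma * (1 - nu) / (E * alpha)
  Numerator = 105 * (1 - 0.16) = 88.2
  Denominator = 50 * 1000 * (3.4 x 10^-6) = 0.17
  R = 88.2 / 0.17 = 518.8 K

518.8 K


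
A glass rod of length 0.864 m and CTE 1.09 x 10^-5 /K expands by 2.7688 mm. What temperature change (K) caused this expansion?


Rearrange dL = alpha * L0 * dT for dT:
  dT = dL / (alpha * L0)
  dL (m) = 2.7688 / 1000 = 0.0027688
  dT = 0.0027688 / ((1.09 x 10^-5) * 0.864) = 294.0 K

294.0 K


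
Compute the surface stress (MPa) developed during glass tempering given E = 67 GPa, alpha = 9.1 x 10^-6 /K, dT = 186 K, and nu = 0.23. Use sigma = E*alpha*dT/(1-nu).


Tempering stress: sigma = E * alpha * dT / (1 - nu)
  E (MPa) = 67 * 1000 = 67000
  Numerator = 67000 * (9.1 x 10^-6) * 186 = 113.4042
  Denominator = 1 - 0.23 = 0.77
  sigma = 113.4042 / 0.77 = 147.3 MPa

147.3 MPa


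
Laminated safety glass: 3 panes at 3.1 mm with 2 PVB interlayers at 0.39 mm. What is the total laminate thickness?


Total thickness = glass contribution + PVB contribution
  Glass: 3 * 3.1 = 9.3 mm
  PVB: 2 * 0.39 = 0.78 mm
  Total = 9.3 + 0.78 = 10.08 mm

10.08 mm


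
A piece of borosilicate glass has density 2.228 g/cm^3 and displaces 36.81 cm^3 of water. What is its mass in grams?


Rearrange rho = m / V:
  m = rho * V
  m = 2.228 * 36.81 = 82.013 g

82.013 g


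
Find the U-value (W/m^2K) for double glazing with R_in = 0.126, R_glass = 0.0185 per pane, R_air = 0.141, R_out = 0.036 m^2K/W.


Total thermal resistance (series):
  R_total = R_in + R_glass + R_air + R_glass + R_out
  R_total = 0.126 + 0.0185 + 0.141 + 0.0185 + 0.036 = 0.34 m^2K/W
U-value = 1 / R_total = 1 / 0.34 = 2.941 W/m^2K

2.941 W/m^2K


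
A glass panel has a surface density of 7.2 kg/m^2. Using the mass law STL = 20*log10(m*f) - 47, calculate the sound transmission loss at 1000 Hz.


Mass law: STL = 20 * log10(m * f) - 47
  m * f = 7.2 * 1000 = 7200
  log10(7200) = 3.85733
  STL = 20 * 3.85733 - 47 = 77.1466 - 47 = 30.1 dB

30.1 dB


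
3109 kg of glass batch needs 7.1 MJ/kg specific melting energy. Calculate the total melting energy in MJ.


Total energy = mass * specific energy
  E = 3109 * 7.1 = 22073.9 MJ

22073.9 MJ


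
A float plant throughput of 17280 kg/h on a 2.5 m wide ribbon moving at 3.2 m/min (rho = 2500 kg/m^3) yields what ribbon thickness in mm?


Ribbon cross-section from mass balance:
  Volume rate = throughput / density = 17280 / 2500 = 6.912 m^3/h
  thickness = volume rate / (speed * 60 * width), i.e.
  thickness = throughput / (60 * speed * width * density) * 1000
  thickness = 17280 / (60 * 3.2 * 2.5 * 2500) * 1000 = 14.4 mm

14.4 mm


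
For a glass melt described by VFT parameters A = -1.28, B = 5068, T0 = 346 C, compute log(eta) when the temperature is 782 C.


VFT equation: log(eta) = A + B / (T - T0)
  T - T0 = 782 - 346 = 436
  B / (T - T0) = 5068 / 436 = 11.624
  log(eta) = -1.28 + 11.624 = 10.344

10.344


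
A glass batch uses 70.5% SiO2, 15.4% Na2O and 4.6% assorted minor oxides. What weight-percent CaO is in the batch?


Pieces sum to 100%:
  CaO = 100 - (SiO2 + Na2O + others)
  CaO = 100 - (70.5 + 15.4 + 4.6) = 9.5%

9.5%


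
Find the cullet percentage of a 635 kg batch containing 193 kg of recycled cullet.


Cullet ratio = (cullet mass / total batch mass) * 100
  Ratio = 193 / 635 * 100 = 30.39%

30.39%


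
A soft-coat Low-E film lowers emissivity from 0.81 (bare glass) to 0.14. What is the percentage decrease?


Percentage reduction = (1 - coated/uncoated) * 100
  Ratio = 0.14 / 0.81 = 0.1728
  Reduction = (1 - 0.1728) * 100 = 82.7%

82.7%


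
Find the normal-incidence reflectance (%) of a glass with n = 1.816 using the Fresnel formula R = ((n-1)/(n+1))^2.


Fresnel reflectance at normal incidence:
  R = ((n - 1)/(n + 1))^2
  (n - 1)/(n + 1) = (1.816 - 1)/(1.816 + 1) = 0.289773
  R = 0.289773^2 = 0.0839684
  R(%) = 0.0839684 * 100 = 8.397%

8.397%


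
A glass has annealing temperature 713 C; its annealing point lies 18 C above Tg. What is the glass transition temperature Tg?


Rearrange T_anneal = Tg + offset for Tg:
  Tg = T_anneal - offset = 713 - 18 = 695 C

695 C


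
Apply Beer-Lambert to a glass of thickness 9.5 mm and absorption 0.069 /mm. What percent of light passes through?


Beer-Lambert law: T = exp(-alpha * thickness)
  exponent = -0.069 * 9.5 = -0.6555
  T = exp(-0.6555) = 0.5192
  Percentage = 0.5192 * 100 = 51.92%

51.92%


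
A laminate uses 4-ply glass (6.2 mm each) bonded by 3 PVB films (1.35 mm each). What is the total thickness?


Total thickness = glass contribution + PVB contribution
  Glass: 4 * 6.2 = 24.8 mm
  PVB: 3 * 1.35 = 4.05 mm
  Total = 24.8 + 4.05 = 28.85 mm

28.85 mm


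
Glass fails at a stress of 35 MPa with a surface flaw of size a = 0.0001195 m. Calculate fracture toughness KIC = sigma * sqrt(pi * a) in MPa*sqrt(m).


Fracture toughness: KIC = sigma * sqrt(pi * a)
  pi * a = pi * 0.0001195 = 0.00037542
  sqrt(pi * a) = 0.019376
  KIC = 35 * 0.019376 = 0.678 MPa*sqrt(m)

0.678 MPa*sqrt(m)


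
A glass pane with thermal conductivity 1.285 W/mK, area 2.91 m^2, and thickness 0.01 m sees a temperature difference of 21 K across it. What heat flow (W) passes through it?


Fourier's law: Q = k * A * dT / t
  Q = 1.285 * 2.91 * 21 / 0.01
  Q = 78.52635 / 0.01 = 7852.6 W

7852.6 W


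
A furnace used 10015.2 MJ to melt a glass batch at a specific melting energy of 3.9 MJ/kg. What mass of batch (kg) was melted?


Rearrange E = m * s for m:
  m = E / s
  m = 10015.2 / 3.9 = 2568.0 kg

2568.0 kg


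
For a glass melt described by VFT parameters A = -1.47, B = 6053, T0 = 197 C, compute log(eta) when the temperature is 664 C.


VFT equation: log(eta) = A + B / (T - T0)
  T - T0 = 664 - 197 = 467
  B / (T - T0) = 6053 / 467 = 12.961
  log(eta) = -1.47 + 12.961 = 11.491

11.491


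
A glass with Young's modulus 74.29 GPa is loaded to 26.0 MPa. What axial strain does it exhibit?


Rearrange E = sigma / epsilon:
  epsilon = sigma / E
  E (MPa) = 74.29 * 1000 = 74290
  epsilon = 26.0 / 74290 = 0.00035

0.00035


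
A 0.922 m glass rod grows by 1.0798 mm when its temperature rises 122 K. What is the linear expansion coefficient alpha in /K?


Rearrange dL = alpha * L0 * dT for alpha:
  alpha = dL / (L0 * dT)
  alpha = (1.0798 / 1000) / (0.922 * 122) = 0.0000096 /K = 9.6 x 10^-6 /K

9.6 x 10^-6 /K


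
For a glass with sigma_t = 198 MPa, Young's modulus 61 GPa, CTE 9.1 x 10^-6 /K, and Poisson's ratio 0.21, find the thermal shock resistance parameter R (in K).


Thermal shock resistance: R = sigma * (1 - nu) / (E * alpha)
  Numerator = 198 * (1 - 0.21) = 156.42
  Denominator = 61 * 1000 * (9.1 x 10^-6) = 0.5551
  R = 156.42 / 0.5551 = 281.8 K

281.8 K


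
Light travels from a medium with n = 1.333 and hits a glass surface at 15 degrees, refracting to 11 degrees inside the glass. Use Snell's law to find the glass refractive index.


Apply Snell's law: n1 * sin(theta1) = n2 * sin(theta2)
  n2 = n1 * sin(theta1) / sin(theta2)
  sin(15) = 0.258819
  sin(11) = 0.190809
  n2 = 1.333 * 0.258819 / 0.190809 = 1.8081

1.8081


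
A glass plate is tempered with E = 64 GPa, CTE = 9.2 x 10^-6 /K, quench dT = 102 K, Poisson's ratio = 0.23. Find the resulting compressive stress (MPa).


Tempering stress: sigma = E * alpha * dT / (1 - nu)
  E (MPa) = 64 * 1000 = 64000
  Numerator = 64000 * (9.2 x 10^-6) * 102 = 60.0576
  Denominator = 1 - 0.23 = 0.77
  sigma = 60.0576 / 0.77 = 78.0 MPa

78.0 MPa


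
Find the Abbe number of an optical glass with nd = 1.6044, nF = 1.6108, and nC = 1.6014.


Abbe number formula: Vd = (nd - 1) / (nF - nC)
  nd - 1 = 1.6044 - 1 = 0.6044
  nF - nC = 1.6108 - 1.6014 = 0.0094
  Vd = 0.6044 / 0.0094 = 64.3

64.3


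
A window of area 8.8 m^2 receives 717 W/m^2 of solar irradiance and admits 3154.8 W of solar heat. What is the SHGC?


Rearrange Q = Area * SHGC * Irradiance:
  SHGC = Q / (Area * Irradiance)
  SHGC = 3154.8 / (8.8 * 717) = 0.5

0.5


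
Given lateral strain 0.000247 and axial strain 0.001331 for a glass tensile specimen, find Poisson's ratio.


Poisson's ratio: nu = lateral strain / axial strain
  nu = 0.000247 / 0.001331 = 0.1856

0.1856


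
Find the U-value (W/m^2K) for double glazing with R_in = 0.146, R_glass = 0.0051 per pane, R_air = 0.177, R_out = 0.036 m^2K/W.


Total thermal resistance (series):
  R_total = R_in + R_glass + R_air + R_glass + R_out
  R_total = 0.146 + 0.0051 + 0.177 + 0.0051 + 0.036 = 0.3692 m^2K/W
U-value = 1 / R_total = 1 / 0.3692 = 2.709 W/m^2K

2.709 W/m^2K


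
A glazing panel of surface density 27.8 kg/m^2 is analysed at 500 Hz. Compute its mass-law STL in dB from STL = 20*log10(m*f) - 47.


Mass law: STL = 20 * log10(m * f) - 47
  m * f = 27.8 * 500 = 13900
  log10(13900) = 4.14301
  STL = 20 * 4.14301 - 47 = 82.8602 - 47 = 35.9 dB

35.9 dB


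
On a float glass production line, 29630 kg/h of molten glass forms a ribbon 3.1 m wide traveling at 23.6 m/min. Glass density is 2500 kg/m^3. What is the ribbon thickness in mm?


Ribbon cross-section from mass balance:
  Volume rate = throughput / density = 29630 / 2500 = 11.852 m^3/h
  thickness = volume rate / (speed * 60 * width), i.e.
  thickness = throughput / (60 * speed * width * density) * 1000
  thickness = 29630 / (60 * 23.6 * 3.1 * 2500) * 1000 = 2.7 mm

2.7 mm


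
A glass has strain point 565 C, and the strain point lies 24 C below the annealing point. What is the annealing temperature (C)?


T_anneal = T_strain + gap:
  T_anneal = 565 + 24 = 589 C

589 C


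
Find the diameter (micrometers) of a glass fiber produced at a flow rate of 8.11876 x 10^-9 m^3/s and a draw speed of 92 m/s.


Cross-sectional area from continuity:
  A = Q / v = 8.11876 x 10^-9 / 92 = 8.824739 x 10^-11 m^2
Diameter from circular cross-section:
  d = sqrt(4A / pi) * 10^6 (m -> um)
  d = sqrt(4 * 8.824739 x 10^-11 / pi) * 10^6 = 10.6 um

10.6 um


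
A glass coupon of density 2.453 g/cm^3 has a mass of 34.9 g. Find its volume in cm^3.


Rearrange rho = m / V:
  V = m / rho
  V = 34.9 / 2.453 = 14.227 cm^3

14.227 cm^3


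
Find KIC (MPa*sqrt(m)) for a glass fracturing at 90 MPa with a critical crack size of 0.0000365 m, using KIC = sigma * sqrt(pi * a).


Fracture toughness: KIC = sigma * sqrt(pi * a)
  pi * a = pi * 0.0000365 = 0.000114668
  sqrt(pi * a) = 0.010708
  KIC = 90 * 0.010708 = 0.964 MPa*sqrt(m)

0.964 MPa*sqrt(m)


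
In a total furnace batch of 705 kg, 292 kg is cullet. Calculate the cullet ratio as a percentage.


Cullet ratio = (cullet mass / total batch mass) * 100
  Ratio = 292 / 705 * 100 = 41.42%

41.42%


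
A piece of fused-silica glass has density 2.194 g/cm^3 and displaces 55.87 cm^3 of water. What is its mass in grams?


Rearrange rho = m / V:
  m = rho * V
  m = 2.194 * 55.87 = 122.579 g

122.579 g


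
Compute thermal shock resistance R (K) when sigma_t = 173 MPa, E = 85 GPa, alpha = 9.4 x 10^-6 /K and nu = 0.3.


Thermal shock resistance: R = sigma * (1 - nu) / (E * alpha)
  Numerator = 173 * (1 - 0.3) = 121.1
  Denominator = 85 * 1000 * (9.4 x 10^-6) = 0.799
  R = 121.1 / 0.799 = 151.6 K

151.6 K


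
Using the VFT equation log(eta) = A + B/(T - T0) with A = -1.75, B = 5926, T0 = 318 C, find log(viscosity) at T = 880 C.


VFT equation: log(eta) = A + B / (T - T0)
  T - T0 = 880 - 318 = 562
  B / (T - T0) = 5926 / 562 = 10.544
  log(eta) = -1.75 + 10.544 = 8.794

8.794


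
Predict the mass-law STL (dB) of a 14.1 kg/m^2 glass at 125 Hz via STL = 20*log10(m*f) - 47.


Mass law: STL = 20 * log10(m * f) - 47
  m * f = 14.1 * 125 = 1762.5
  log10(1762.5) = 3.24613
  STL = 20 * 3.24613 - 47 = 64.9226 - 47 = 17.9 dB

17.9 dB


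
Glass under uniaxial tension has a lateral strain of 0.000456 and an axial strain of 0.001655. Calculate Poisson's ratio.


Poisson's ratio: nu = lateral strain / axial strain
  nu = 0.000456 / 0.001655 = 0.2755

0.2755


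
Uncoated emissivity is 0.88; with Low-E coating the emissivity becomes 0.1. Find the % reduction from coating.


Percentage reduction = (1 - coated/uncoated) * 100
  Ratio = 0.1 / 0.88 = 0.1136
  Reduction = (1 - 0.1136) * 100 = 88.6%

88.6%


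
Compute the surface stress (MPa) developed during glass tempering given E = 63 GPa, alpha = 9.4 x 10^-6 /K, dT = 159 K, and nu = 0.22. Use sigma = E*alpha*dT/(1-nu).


Tempering stress: sigma = E * alpha * dT / (1 - nu)
  E (MPa) = 63 * 1000 = 63000
  Numerator = 63000 * (9.4 x 10^-6) * 159 = 94.1598
  Denominator = 1 - 0.22 = 0.78
  sigma = 94.1598 / 0.78 = 120.7 MPa

120.7 MPa


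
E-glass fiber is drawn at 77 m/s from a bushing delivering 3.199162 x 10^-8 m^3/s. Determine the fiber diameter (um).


Cross-sectional area from continuity:
  A = Q / v = 3.199162 x 10^-8 / 77 = 4.154756 x 10^-10 m^2
Diameter from circular cross-section:
  d = sqrt(4A / pi) * 10^6 (m -> um)
  d = sqrt(4 * 4.154756 x 10^-10 / pi) * 10^6 = 23.0 um

23.0 um


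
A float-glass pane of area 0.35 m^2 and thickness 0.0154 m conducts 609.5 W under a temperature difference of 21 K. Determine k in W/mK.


Fourier's law rearranged: k = Q * t / (A * dT)
  Numerator = 609.5 * 0.0154 = 9.3863
  Denominator = 0.35 * 21 = 7.35
  k = 9.3863 / 7.35 = 1.277 W/mK

1.277 W/mK


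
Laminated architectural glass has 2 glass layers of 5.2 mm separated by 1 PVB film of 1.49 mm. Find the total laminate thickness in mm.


Total thickness = glass contribution + PVB contribution
  Glass: 2 * 5.2 = 10.4 mm
  PVB: 1 * 1.49 = 1.49 mm
  Total = 10.4 + 1.49 = 11.89 mm

11.89 mm


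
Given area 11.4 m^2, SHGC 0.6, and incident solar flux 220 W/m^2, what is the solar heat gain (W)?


Solar heat gain: Q = Area * SHGC * Irradiance
  Q = 11.4 * 0.6 * 220 = 1504.8 W

1504.8 W


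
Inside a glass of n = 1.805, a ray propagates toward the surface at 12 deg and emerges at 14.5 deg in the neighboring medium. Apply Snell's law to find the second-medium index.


Apply Snell's law: n1 * sin(theta1) = n2 * sin(theta2)
  n2 = n1 * sin(theta1) / sin(theta2)
  sin(12) = 0.207912
  sin(14.5) = 0.25038
  n2 = 1.805 * 0.207912 / 0.25038 = 1.4988

1.4988


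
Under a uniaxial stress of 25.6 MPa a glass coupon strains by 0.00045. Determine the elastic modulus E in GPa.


Young's modulus: E = stress / strain
  E = 25.6 MPa / 0.00045 = 56888.89 MPa
Convert to GPa: 56888.89 / 1000 = 56.89 GPa

56.89 GPa


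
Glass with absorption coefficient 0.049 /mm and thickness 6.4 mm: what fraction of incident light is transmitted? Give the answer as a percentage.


Beer-Lambert law: T = exp(-alpha * thickness)
  exponent = -0.049 * 6.4 = -0.3136
  T = exp(-0.3136) = 0.7308
  Percentage = 0.7308 * 100 = 73.08%

73.08%


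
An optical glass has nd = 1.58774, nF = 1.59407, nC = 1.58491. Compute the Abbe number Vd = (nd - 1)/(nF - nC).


Abbe number formula: Vd = (nd - 1) / (nF - nC)
  nd - 1 = 1.58774 - 1 = 0.58774
  nF - nC = 1.59407 - 1.58491 = 0.00916
  Vd = 0.58774 / 0.00916 = 64.16

64.16


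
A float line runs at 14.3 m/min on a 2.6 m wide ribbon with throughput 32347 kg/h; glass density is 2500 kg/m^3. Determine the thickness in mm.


Ribbon cross-section from mass balance:
  Volume rate = throughput / density = 32347 / 2500 = 12.9388 m^3/h
  thickness = volume rate / (speed * 60 * width), i.e.
  thickness = throughput / (60 * speed * width * density) * 1000
  thickness = 32347 / (60 * 14.3 * 2.6 * 2500) * 1000 = 5.8 mm

5.8 mm


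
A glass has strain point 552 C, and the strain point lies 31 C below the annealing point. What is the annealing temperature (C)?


T_anneal = T_strain + gap:
  T_anneal = 552 + 31 = 583 C

583 C


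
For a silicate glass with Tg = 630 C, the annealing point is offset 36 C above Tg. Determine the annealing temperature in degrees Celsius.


The annealing temperature is Tg plus the offset:
  T_anneal = 630 + 36 = 666 C

666 C


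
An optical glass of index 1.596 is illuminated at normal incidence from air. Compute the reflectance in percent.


Fresnel reflectance at normal incidence:
  R = ((n - 1)/(n + 1))^2
  (n - 1)/(n + 1) = (1.596 - 1)/(1.596 + 1) = 0.229584
  R = 0.229584^2 = 0.0527088
  R(%) = 0.0527088 * 100 = 5.271%

5.271%


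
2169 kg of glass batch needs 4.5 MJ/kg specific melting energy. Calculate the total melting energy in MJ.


Total energy = mass * specific energy
  E = 2169 * 4.5 = 9760.5 MJ

9760.5 MJ


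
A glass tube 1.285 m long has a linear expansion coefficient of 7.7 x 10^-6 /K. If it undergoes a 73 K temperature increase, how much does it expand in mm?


Thermal expansion formula: dL = alpha * L0 * dT
  dL = (7.7 x 10^-6) * 1.285 * 73 = 0.0007223 m
Convert to mm: 0.0007223 * 1000 = 0.7223 mm

0.7223 mm


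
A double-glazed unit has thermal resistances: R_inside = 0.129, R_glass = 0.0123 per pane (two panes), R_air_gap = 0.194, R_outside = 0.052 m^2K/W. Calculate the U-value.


Total thermal resistance (series):
  R_total = R_in + R_glass + R_air + R_glass + R_out
  R_total = 0.129 + 0.0123 + 0.194 + 0.0123 + 0.052 = 0.3996 m^2K/W
U-value = 1 / R_total = 1 / 0.3996 = 2.503 W/m^2K

2.503 W/m^2K


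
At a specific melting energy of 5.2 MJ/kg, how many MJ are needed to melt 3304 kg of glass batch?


Total energy = mass * specific energy
  E = 3304 * 5.2 = 17180.8 MJ

17180.8 MJ


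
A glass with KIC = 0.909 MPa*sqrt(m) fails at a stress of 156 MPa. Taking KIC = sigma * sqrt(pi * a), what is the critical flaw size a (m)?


Rearrange KIC = sigma * sqrt(pi * a):
  sqrt(pi * a) = KIC / sigma
  sqrt(pi * a) = 0.909 / 156 = 0.005827
  a = (KIC / sigma)^2 / pi
  a = 0.005827^2 / pi = 0.0000108 m

0.0000108 m


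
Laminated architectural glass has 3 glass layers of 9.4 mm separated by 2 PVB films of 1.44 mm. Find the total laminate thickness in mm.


Total thickness = glass contribution + PVB contribution
  Glass: 3 * 9.4 = 28.2 mm
  PVB: 2 * 1.44 = 2.88 mm
  Total = 28.2 + 2.88 = 31.08 mm

31.08 mm


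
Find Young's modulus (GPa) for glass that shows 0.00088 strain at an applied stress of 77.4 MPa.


Young's modulus: E = stress / strain
  E = 77.4 MPa / 0.00088 = 87954.55 MPa
Convert to GPa: 87954.55 / 1000 = 87.95 GPa

87.95 GPa


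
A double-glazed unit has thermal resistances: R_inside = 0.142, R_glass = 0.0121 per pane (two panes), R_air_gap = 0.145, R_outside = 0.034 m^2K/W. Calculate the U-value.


Total thermal resistance (series):
  R_total = R_in + R_glass + R_air + R_glass + R_out
  R_total = 0.142 + 0.0121 + 0.145 + 0.0121 + 0.034 = 0.3452 m^2K/W
U-value = 1 / R_total = 1 / 0.3452 = 2.897 W/m^2K

2.897 W/m^2K


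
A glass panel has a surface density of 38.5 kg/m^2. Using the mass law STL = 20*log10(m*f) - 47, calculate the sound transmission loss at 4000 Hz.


Mass law: STL = 20 * log10(m * f) - 47
  m * f = 38.5 * 4000 = 154000
  log10(154000) = 5.18752
  STL = 20 * 5.18752 - 47 = 103.7504 - 47 = 56.8 dB

56.8 dB


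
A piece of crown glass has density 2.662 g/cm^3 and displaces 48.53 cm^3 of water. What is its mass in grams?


Rearrange rho = m / V:
  m = rho * V
  m = 2.662 * 48.53 = 129.187 g

129.187 g


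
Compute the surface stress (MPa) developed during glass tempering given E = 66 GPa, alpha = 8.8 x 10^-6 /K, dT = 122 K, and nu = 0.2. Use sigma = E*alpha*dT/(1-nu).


Tempering stress: sigma = E * alpha * dT / (1 - nu)
  E (MPa) = 66 * 1000 = 66000
  Numerator = 66000 * (8.8 x 10^-6) * 122 = 70.8576
  Denominator = 1 - 0.2 = 0.8
  sigma = 70.8576 / 0.8 = 88.6 MPa

88.6 MPa


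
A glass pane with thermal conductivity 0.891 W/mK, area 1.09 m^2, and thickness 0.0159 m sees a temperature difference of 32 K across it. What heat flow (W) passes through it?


Fourier's law: Q = k * A * dT / t
  Q = 0.891 * 1.09 * 32 / 0.0159
  Q = 31.07808 / 0.0159 = 1954.6 W

1954.6 W


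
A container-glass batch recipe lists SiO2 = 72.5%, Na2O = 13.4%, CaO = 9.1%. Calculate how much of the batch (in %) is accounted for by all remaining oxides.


Sum the three major oxides:
  SiO2 + Na2O + CaO = 72.5 + 13.4 + 9.1 = 95.0%
Subtract from 100%:
  Others = 100 - 95.0 = 5.0%

5.0%


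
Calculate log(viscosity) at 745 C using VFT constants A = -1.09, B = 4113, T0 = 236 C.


VFT equation: log(eta) = A + B / (T - T0)
  T - T0 = 745 - 236 = 509
  B / (T - T0) = 4113 / 509 = 8.081
  log(eta) = -1.09 + 8.081 = 6.991

6.991


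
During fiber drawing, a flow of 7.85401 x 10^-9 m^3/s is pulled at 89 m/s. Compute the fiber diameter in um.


Cross-sectional area from continuity:
  A = Q / v = 7.85401 x 10^-9 / 89 = 8.82473 x 10^-11 m^2
Diameter from circular cross-section:
  d = sqrt(4A / pi) * 10^6 (m -> um)
  d = sqrt(4 * 8.82473 x 10^-11 / pi) * 10^6 = 10.6 um

10.6 um


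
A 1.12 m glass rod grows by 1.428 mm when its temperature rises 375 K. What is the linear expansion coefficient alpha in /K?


Rearrange dL = alpha * L0 * dT for alpha:
  alpha = dL / (L0 * dT)
  alpha = (1.428 / 1000) / (1.12 * 375) = 0.0000034 /K = 3.4 x 10^-6 /K

3.4 x 10^-6 /K


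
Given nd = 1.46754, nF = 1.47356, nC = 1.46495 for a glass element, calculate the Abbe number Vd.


Abbe number formula: Vd = (nd - 1) / (nF - nC)
  nd - 1 = 1.46754 - 1 = 0.46754
  nF - nC = 1.47356 - 1.46495 = 0.00861
  Vd = 0.46754 / 0.00861 = 54.3

54.3


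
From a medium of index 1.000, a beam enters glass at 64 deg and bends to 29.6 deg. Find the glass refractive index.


Apply Snell's law: n1 * sin(theta1) = n2 * sin(theta2)
  n2 = n1 * sin(theta1) / sin(theta2)
  sin(64) = 0.898794
  sin(29.6) = 0.493942
  n2 = 1.000 * 0.898794 / 0.493942 = 1.8196

1.8196


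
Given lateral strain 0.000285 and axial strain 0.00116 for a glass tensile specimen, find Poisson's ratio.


Poisson's ratio: nu = lateral strain / axial strain
  nu = 0.000285 / 0.00116 = 0.2457

0.2457


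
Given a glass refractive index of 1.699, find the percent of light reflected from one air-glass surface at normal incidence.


Fresnel reflectance at normal incidence:
  R = ((n - 1)/(n + 1))^2
  (n - 1)/(n + 1) = (1.699 - 1)/(1.699 + 1) = 0.258985
  R = 0.258985^2 = 0.0670732
  R(%) = 0.0670732 * 100 = 6.707%

6.707%


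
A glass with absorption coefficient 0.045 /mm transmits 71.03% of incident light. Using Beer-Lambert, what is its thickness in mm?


Rearrange T = exp(-alpha * thickness):
  thickness = -ln(T) / alpha
  T = 71.03/100 = 0.7103
  ln(T) = -0.34207
  -ln(T) = 0.34207
  thickness = 0.34207 / 0.045 = 7.6 mm

7.6 mm


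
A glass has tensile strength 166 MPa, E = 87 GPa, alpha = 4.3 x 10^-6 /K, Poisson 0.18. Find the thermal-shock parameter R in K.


Thermal shock resistance: R = sigma * (1 - nu) / (E * alpha)
  Numerator = 166 * (1 - 0.18) = 136.12
  Denominator = 87 * 1000 * (4.3 x 10^-6) = 0.3741
  R = 136.12 / 0.3741 = 363.9 K

363.9 K


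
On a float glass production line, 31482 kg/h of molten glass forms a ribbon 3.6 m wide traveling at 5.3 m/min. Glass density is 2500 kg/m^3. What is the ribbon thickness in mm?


Ribbon cross-section from mass balance:
  Volume rate = throughput / density = 31482 / 2500 = 12.5928 m^3/h
  thickness = volume rate / (speed * 60 * width), i.e.
  thickness = throughput / (60 * speed * width * density) * 1000
  thickness = 31482 / (60 * 5.3 * 3.6 * 2500) * 1000 = 11.0 mm

11.0 mm
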